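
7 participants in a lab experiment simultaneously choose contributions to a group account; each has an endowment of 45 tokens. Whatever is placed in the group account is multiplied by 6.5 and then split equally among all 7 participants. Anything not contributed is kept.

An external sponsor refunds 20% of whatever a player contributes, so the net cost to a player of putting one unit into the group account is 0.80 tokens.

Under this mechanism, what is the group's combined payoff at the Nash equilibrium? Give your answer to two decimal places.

Under the mechanism each unit contributed yields (6.5/7) / 0.80 = 1.1607 back to its contributor per unit of net cost, which exceeds 1, making full contribution the dominant choice for everyone.
At the Nash equilibrium everyone contributes 45. Group total payoff = 7 × (45 × 0.20 + 6.5 × 45) = 2110.50.

2110.50 tokens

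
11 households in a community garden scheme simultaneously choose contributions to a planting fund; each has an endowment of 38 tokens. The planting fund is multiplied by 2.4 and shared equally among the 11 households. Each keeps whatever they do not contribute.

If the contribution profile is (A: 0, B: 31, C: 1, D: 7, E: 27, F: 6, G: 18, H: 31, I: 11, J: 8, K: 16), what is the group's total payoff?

636.40 tokens

Total contributed: 0 + 31 + 1 + 7 + 27 + 6 + 18 + 31 + 11 + 8 + 16 = 156; total kept: 11 × 38 − 156 = 262.
The planting fund pays out 2.4 × 156 = 374.40 in aggregate.
Group total = 262 + 374.40 = 636.40.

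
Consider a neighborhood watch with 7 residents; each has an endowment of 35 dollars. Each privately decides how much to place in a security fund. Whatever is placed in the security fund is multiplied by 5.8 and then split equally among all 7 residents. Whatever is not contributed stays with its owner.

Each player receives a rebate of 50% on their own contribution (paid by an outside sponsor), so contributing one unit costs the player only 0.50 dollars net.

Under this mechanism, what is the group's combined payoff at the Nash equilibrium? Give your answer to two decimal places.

The effective private return per unit is now (5.8/7) / 0.50 = 1.6571 > 1, so every player's dominant strategy flips to full contribution.
So the Nash equilibrium is full contribution by all 7; the group earns 7 × (35 × 0.50 + 5.8 × 35) = 1543.50.

1543.50 dollars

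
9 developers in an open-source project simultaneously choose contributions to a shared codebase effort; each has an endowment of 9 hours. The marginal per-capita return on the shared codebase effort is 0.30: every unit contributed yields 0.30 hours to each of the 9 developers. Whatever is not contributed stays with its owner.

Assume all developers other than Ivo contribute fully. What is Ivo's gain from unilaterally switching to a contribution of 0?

Switching from a contribution of 9 to 0 lets Ivo keep an extra 9 hours, but lowers the shared codebase effort by 9, which costs Ivo their own share of that drop: 0.30 × 9 = 2.70.
Net gain = 9 − 2.70 = 6.30. The private return per contributed unit (0.30) is below 1, so free-riding is indeed the best response regardless of what the others do.

6.30 hours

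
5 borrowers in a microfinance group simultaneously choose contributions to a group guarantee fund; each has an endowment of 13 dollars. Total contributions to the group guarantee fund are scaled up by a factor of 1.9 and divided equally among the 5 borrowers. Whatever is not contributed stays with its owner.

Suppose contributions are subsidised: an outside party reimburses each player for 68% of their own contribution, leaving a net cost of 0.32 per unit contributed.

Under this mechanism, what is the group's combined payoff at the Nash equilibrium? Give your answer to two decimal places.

167.70 dollars

Under the mechanism each unit contributed yields (1.9/5) / 0.32 = 1.1875 back to its contributor per unit of net cost, which exceeds 1, making full contribution the dominant choice for everyone.
So the Nash equilibrium is full contribution by all 5; the group earns 5 × (13 × 0.68 + 1.9 × 13) = 167.70.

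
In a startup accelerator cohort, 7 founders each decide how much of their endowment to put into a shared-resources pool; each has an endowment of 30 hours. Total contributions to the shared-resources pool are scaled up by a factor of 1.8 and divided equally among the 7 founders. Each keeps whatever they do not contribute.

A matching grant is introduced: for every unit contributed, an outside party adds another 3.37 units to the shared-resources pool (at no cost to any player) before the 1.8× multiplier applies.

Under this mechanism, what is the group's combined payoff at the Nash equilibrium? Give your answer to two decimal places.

Under the mechanism each unit contributed yields 1.8 × 4.37 / 7 = 1.1237 back to its contributor per unit of net cost, which exceeds 1, making full contribution the dominant choice for everyone.
At the Nash equilibrium everyone contributes 30. Group total payoff = 1.8 × 4.37 × 210 = 1651.86.

1651.86 hours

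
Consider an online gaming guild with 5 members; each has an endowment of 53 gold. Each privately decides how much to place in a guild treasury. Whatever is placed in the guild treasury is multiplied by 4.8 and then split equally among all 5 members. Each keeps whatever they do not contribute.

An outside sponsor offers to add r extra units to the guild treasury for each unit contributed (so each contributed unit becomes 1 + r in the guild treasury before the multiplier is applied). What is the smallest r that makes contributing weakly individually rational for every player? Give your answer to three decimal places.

0.042

With matching at rate r, one contributed unit becomes (1 + r) in the guild treasury and returns 4.8 × (1 + r) / 5 to the contributor.
Setting this equal to 1: 1 + r = 5/4.8 = 1.0417.
So the minimum matching rate is r = 1.0417 − 1 = 0.042.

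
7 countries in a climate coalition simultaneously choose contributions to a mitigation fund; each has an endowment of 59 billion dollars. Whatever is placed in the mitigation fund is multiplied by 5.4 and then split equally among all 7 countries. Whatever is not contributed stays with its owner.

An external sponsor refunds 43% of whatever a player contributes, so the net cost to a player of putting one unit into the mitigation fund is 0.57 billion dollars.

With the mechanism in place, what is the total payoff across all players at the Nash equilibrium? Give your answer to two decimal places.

2407.79 billion dollars

The effective private return per unit is now (5.4/7) / 0.57 = 1.3534 > 1, so every player's dominant strategy flips to full contribution.
So the Nash equilibrium is full contribution by all 7; the group earns 7 × (59 × 0.43 + 5.4 × 59) = 2407.79.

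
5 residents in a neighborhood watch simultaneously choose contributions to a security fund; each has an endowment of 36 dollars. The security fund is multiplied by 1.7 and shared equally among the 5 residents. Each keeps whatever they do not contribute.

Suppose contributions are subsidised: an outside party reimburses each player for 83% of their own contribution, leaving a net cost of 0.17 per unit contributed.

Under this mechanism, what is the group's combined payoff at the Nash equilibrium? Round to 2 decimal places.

Under the mechanism each unit contributed yields (1.7/5) / 0.17 = 2.0000 back to its contributor per unit of net cost, which exceeds 1, making full contribution the dominant choice for everyone.
At the Nash equilibrium everyone contributes 36. Group total payoff = 5 × (36 × 0.83 + 1.7 × 36) = 455.40.

455.40 dollars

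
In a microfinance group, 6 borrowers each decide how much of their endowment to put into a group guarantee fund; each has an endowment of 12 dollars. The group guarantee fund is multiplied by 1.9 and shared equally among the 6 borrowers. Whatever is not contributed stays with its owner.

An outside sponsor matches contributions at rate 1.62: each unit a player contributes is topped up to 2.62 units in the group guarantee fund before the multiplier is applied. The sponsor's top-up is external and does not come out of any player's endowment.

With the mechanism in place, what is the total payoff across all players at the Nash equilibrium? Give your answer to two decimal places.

72.00 dollars

With the mechanism, a contributed unit returns 1.9 × 2.62 / 6 = 0.8297 per unit of net cost — still below 1 — so contributing 0 remains dominant for every player.
Everyone keeps their endowment and the group total is 6 × 12 = 72.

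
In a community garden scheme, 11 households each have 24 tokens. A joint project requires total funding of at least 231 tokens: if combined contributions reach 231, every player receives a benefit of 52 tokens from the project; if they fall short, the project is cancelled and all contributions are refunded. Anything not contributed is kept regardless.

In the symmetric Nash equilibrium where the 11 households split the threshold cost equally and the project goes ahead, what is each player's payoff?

55 tokens

Equal share of the threshold: 231/11 = 21.
At this profile no one gains by cutting their contribution: any cut drops the total below 231, the project is cancelled, contributions are refunded, and the deviator ends with 24, which is less than 24 − 21 + 52 = 55. Contributing more than 21 just wastes the excess. So contributing exactly 21 is a best response.
Each player's payoff: 24 − 21 + 52 = 55.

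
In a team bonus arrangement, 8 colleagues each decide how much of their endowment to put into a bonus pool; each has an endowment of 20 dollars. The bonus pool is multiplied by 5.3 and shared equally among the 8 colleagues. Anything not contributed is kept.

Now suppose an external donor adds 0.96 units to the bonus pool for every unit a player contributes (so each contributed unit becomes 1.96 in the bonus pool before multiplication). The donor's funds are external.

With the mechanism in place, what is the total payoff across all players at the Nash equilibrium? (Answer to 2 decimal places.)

The effective private return per unit is now 5.3 × 1.96 / 8 = 1.2985 > 1, so every player's dominant strategy flips to full contribution.
So the Nash equilibrium is full contribution by all 8; the group earns 5.3 × 1.96 × 160 = 1662.08.

1662.08 dollars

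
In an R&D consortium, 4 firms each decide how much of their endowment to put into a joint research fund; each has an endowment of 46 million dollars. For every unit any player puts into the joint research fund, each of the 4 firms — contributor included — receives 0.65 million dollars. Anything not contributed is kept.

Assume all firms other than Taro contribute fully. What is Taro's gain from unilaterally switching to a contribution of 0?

16.10 million dollars

Switching from a contribution of 46 to 0 lets Taro keep an extra 46 million dollars, but lowers the joint research fund by 46, which costs Taro their own share of that drop: 0.65 × 46 = 29.90.
Net gain = 46 − 29.90 = 16.10. The private return per contributed unit (0.65) is below 1, so free-riding is indeed the best response regardless of what the others do.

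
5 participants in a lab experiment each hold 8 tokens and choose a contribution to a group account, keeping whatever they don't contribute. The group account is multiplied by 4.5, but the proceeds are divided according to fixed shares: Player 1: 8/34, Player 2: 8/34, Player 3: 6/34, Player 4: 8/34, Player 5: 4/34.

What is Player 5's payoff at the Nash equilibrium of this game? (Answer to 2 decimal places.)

20.71 tokens

A player with share s gets back 4.5·s per unit contributed, so full contribution is dominant for anyone with s > 1/4.5 = 0.2222 and zero contribution is dominant for anyone below.
Player 1, Player 2 and Player 4 are above the threshold, contributing 8 each; the remaining 2 contribute 0. Total contributed: 24.
Player 5 keeps 8 and receives 4.5 × 24 × 4/34 = 12.71 from the group account, for a payoff of 20.71.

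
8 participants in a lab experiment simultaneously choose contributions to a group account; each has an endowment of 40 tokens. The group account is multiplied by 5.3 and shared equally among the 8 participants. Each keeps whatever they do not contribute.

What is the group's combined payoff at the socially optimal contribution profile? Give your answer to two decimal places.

Each contributed unit returns 5.300 to the group as a whole (0.6625 to each of 8 players), which exceeds 1, so the social optimum is full contribution: group total = 5.300 × 320 = 1696.00.

1696.00 tokens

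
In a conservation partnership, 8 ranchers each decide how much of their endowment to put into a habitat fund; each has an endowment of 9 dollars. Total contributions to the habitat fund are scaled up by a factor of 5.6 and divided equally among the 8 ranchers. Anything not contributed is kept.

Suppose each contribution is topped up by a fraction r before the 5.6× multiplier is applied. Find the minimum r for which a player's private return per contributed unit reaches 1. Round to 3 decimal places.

0.429

With matching at rate r, one contributed unit becomes (1 + r) in the habitat fund and returns 5.6 × (1 + r) / 8 to the contributor.
Setting this equal to 1: 1 + r = 8/5.6 = 1.4286.
So the minimum matching rate is r = 1.4286 − 1 = 0.429.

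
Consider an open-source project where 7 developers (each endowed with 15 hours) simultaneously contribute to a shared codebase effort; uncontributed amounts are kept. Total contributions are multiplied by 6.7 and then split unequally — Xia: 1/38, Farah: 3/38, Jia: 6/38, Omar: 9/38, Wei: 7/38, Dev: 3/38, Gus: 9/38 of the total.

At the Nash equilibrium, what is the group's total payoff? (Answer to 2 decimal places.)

Each unit j contributes comes back to j as 6.7 × (j's share), so j prefers to contribute only if that share exceeds 1/6.7 = 0.1493; otherwise keeping the unit dominates.
Jia, Omar, Wei and Gus are above the threshold, contributing 15 each; the remaining 3 contribute 0. Total contributed: 60.
The shared codebase effort pays out 6.7 × 60 = 402.00 in total (split across the unequal shares, but the aggregate is all that matters for the group sum).
The 3 free-riders keep 15 each, adding 45. Group total = 45 + 402.00 = 447.00.

447.00 hours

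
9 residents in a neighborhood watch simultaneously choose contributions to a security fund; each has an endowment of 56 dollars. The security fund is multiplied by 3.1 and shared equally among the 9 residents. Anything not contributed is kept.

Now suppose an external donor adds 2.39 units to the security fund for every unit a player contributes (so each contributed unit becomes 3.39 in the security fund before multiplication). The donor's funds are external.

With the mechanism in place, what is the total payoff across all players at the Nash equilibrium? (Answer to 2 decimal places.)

With the mechanism, a contributed unit returns 3.1 × 3.39 / 9 = 1.1677 per unit of net cost to the contributor — now above 1 — so contributing fully is weakly dominant for every player.
So the Nash equilibrium is full contribution by all 9; the group earns 3.1 × 3.39 × 504 = 5296.54.

5296.54 dollars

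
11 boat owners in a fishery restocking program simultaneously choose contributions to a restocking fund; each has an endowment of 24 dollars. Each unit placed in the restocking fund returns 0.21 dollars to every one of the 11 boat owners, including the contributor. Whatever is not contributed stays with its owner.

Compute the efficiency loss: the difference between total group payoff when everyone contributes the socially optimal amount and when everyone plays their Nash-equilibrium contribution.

The private return per contributed unit is 0.21 < 1, so contributing 0 is dominant for every player. At the Nash equilibrium everyone keeps their 24, and the group total is 11 × 24 = 264.
Each contributed unit returns 2.310 to the group as a whole (0.21 to each of 11 players), which exceeds 1, so the social optimum is full contribution: group total = 2.310 × 264 = 609.84.
Efficiency loss = 609.84 − 264 = 345.84.

345.84 dollars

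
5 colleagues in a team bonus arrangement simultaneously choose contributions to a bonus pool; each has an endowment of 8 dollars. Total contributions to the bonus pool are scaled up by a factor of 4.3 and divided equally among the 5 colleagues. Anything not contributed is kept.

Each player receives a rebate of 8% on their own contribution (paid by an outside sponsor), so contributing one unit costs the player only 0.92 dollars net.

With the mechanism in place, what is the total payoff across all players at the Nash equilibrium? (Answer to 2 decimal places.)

The effective private return is (4.3/5) / 0.92 = 0.9348, which is still under 1, so the mechanism doesn't change anyone's dominant strategy: zero contribution.
Everyone keeps their endowment and the group total is 5 × 8 = 40.

40.00 dollars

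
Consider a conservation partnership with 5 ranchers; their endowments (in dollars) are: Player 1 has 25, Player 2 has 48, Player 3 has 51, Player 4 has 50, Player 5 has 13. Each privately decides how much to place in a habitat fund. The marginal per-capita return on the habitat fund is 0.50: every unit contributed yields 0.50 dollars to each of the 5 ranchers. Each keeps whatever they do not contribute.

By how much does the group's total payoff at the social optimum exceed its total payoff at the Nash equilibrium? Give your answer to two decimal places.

280.50 dollars

The private return per contributed unit is 0.50 < 1 for everyone, so the Nash equilibrium is zero contribution and the group total is Σ E_j = 25 + 48 + 51 + 50 + 13 = 187.
Each contributed unit returns 2.500 to the group, so the social optimum is full contribution by everyone: group total = 2.500 × 187 = 467.50.
Efficiency loss = (2.500 − 1) × 187 = 280.50.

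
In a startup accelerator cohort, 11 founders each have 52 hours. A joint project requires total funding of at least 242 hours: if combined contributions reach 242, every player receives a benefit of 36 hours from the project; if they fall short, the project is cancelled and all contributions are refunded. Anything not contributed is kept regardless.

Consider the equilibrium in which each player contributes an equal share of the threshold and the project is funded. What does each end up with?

66 hours

Equal share of the threshold: 242/11 = 22.
At this profile no one gains by cutting their contribution: any cut drops the total below 242, the project is cancelled, contributions are refunded, and the deviator ends with 52, which is less than 52 − 22 + 36 = 66. Contributing more than 22 just wastes the excess. So contributing exactly 22 is a best response.
Each player's payoff: 52 − 22 + 36 = 66.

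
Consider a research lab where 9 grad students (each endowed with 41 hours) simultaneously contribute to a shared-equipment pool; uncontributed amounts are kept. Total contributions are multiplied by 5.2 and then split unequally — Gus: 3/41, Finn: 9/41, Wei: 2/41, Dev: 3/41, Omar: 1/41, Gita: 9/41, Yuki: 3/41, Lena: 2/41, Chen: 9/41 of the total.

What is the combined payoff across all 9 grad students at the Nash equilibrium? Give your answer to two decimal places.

Player j's private return per contributed unit is 5.2 × (j's share). Contributing is weakly dominant for j when that share is at least 1/5.2 = 0.1923, and contributing 0 is dominant otherwise.
The shares above 0.1923 belong to Finn, Gita and Chen, contributing 41 each; the remaining 6 contribute 0. Total contributed: 123.
The shared-equipment pool pays out 5.2 × 123 = 639.60 in total (split across the unequal shares, but the aggregate is all that matters for the group sum).
The 6 free-riders keep 41 each, adding 246. Group total = 246 + 639.60 = 885.60.

885.60 hours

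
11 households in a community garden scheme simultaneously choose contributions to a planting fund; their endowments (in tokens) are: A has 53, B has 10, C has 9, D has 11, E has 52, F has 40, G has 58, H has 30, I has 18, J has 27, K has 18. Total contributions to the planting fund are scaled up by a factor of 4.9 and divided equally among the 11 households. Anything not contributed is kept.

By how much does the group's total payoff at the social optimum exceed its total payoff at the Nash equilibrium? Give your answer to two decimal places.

1271.40 tokens

The private return per contributed unit is 4.9/11 = 0.4455 < 1 for every player regardless of endowment, so the Nash equilibrium is zero contribution and the group total is Σ E_j = 53 + 10 + 9 + 11 + 52 + 40 + 58 + 30 + 18 + 27 + 18 = 326.
Each contributed unit returns 4.900 to the group, so the social optimum is full contribution by everyone: group total = 4.900 × 326 = 1597.40.
Efficiency loss = (4.900 − 1) × 326 = 1271.40.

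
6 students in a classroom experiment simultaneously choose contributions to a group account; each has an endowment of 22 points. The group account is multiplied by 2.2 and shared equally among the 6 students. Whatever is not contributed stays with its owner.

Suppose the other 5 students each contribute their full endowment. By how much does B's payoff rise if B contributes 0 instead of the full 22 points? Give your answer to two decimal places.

Switching from a contribution of 22 to 0 lets B keep an extra 22 points, but lowers the group account by 22, which costs B their own share of that drop: 2.2/6 × 22 = 8.07.
Net gain = 22 − 8.07 = 13.93. The private return per contributed unit (0.3667) is below 1, so free-riding is indeed the best response regardless of what the others do.

13.93 points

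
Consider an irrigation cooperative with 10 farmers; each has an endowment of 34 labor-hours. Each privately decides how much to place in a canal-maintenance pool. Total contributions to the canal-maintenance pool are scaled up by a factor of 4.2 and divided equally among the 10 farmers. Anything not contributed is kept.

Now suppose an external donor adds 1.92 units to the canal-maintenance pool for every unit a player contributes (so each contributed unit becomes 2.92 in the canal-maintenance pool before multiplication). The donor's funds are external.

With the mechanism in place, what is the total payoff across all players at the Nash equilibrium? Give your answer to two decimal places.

4169.76 labor-hours

Under the mechanism each unit contributed yields 4.2 × 2.92 / 10 = 1.2264 back to its contributor per unit of net cost, which exceeds 1, making full contribution the dominant choice for everyone.
So the Nash equilibrium is full contribution by all 10; the group earns 4.2 × 2.92 × 340 = 4169.76.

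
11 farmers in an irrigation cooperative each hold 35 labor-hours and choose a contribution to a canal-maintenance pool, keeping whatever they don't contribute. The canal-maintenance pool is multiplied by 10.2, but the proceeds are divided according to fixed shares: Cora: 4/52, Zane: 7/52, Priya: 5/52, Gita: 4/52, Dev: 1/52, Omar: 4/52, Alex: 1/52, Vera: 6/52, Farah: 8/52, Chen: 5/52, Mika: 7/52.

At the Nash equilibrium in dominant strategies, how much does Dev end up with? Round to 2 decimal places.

Player j's private return per contributed unit is 10.2 × (j's share). Contributing is weakly dominant for j when that share is at least 1/10.2 = 0.0980, and contributing 0 is dominant otherwise.
Zane, Vera, Farah and Mika clear that bar, contributing 35 each; the remaining 7 contribute 0. Total contributed: 140.
Dev keeps 35 and receives 10.2 × 140 × 1/52 = 27.46 from the canal-maintenance pool, for a payoff of 62.46.

62.46 labor-hours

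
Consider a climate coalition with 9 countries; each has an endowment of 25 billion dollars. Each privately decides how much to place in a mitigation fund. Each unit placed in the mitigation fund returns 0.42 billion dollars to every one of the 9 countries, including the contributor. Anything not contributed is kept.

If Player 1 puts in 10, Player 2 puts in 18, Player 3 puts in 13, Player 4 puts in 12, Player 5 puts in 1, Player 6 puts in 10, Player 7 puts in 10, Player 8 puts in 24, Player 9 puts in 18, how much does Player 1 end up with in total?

63.72 billion dollars

Total contributed: 10 + 18 + 13 + 12 + 1 + 10 + 10 + 24 + 18 = 116.
Each receives 0.42 × 116 = 48.72 from the mitigation fund.
Player 1 keeps 25 − 10 = 15, so Player 1's payoff is 15 + 48.72 = 63.72.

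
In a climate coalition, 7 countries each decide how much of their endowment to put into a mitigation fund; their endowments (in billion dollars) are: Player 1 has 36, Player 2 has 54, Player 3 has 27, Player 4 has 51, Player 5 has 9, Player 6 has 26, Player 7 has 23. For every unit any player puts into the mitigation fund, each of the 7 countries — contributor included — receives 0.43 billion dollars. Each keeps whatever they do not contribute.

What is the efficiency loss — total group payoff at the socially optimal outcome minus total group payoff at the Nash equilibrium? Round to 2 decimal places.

The private return per contributed unit is 0.43 < 1 for everyone, so the Nash equilibrium is zero contribution and the group total is Σ E_j = 36 + 54 + 27 + 51 + 9 + 26 + 23 = 226.
Each contributed unit returns 3.010 to the group, so the social optimum is full contribution by everyone: group total = 3.010 × 226 = 680.26.
Efficiency loss = (3.010 − 1) × 226 = 454.26.

454.26 billion dollars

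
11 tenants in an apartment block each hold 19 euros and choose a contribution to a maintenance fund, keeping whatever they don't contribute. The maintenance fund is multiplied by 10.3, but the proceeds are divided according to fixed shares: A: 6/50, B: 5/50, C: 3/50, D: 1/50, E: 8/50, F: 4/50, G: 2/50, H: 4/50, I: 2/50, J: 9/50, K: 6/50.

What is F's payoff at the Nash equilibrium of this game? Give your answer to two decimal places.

97.28 euros

Each unit j contributes comes back to j as 10.3 × (j's share), so j prefers to contribute only if that share exceeds 1/10.3 = 0.0971; otherwise keeping the unit dominates.
The shares above 0.0971 belong to A, B, E, J and K, contributing 19 each; the remaining 6 contribute 0. Total contributed: 95.
F keeps 19 and receives 10.3 × 95 × 4/50 = 78.28 from the maintenance fund, for a payoff of 97.28.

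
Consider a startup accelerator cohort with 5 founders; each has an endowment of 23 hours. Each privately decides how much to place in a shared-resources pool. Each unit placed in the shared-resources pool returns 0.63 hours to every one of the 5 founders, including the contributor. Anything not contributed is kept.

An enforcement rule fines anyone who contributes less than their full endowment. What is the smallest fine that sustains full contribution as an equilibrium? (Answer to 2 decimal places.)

Given the others contribute fully, the best deviation is to contribute 0 (any partial contribution still incurs the fine and gives up units whose private return 0.63 is below 1).
Deviating from 23 to 0 saves 23 hours but forfeits the deviator's share of the drop in the shared-resources pool: 0.63 × 23 = 14.49.
So the deviation gain is 23 − 14.49 = 8.51, and the fine must be at least 8.51 hours to wipe it out.

8.51 hours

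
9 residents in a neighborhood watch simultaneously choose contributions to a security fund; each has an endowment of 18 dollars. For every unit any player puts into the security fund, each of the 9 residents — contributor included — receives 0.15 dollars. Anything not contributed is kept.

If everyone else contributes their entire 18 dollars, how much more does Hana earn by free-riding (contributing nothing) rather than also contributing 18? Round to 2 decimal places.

Switching from a contribution of 18 to 0 lets Hana keep an extra 18 dollars, but lowers the security fund by 18, which costs Hana their own share of that drop: 0.15 × 18 = 2.70.
Net gain = 18 − 2.70 = 15.30. The private return per contributed unit (0.15) is below 1, so free-riding is indeed the best response regardless of what the others do.

15.30 dollars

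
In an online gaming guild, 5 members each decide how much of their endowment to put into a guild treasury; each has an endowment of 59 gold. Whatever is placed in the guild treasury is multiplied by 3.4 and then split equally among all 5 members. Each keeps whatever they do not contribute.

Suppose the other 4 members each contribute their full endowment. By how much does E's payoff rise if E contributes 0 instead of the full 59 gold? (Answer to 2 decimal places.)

Switching from a contribution of 59 to 0 lets E keep an extra 59 gold, but lowers the guild treasury by 59, which costs E their own share of that drop: 3.4/5 × 59 = 40.12.
Net gain = 59 − 40.12 = 18.88. The private return per contributed unit (0.6800) is below 1, so free-riding is indeed the best response regardless of what the others do.

18.88 gold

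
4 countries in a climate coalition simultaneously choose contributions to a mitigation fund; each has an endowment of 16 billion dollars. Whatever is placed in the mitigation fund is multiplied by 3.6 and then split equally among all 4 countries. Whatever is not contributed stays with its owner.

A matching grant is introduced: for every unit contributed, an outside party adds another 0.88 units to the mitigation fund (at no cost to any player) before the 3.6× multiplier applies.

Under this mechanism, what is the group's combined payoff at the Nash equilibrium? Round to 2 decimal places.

433.15 billion dollars

With the mechanism, a contributed unit returns 3.6 × 1.88 / 4 = 1.6920 per unit of net cost to the contributor — now above 1 — so contributing fully is weakly dominant for every player.
So the Nash equilibrium is full contribution by all 4; the group earns 3.6 × 1.88 × 64 = 433.15.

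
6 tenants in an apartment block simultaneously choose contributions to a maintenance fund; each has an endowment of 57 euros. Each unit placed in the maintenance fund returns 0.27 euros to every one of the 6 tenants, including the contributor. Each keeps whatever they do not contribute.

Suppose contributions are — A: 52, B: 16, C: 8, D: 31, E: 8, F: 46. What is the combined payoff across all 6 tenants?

441.82 euros

Total contributed: 52 + 16 + 8 + 31 + 8 + 46 = 161; total kept: 6 × 57 − 161 = 181.
The maintenance fund pays out 0.27 × 6 × 161 = 260.82 in aggregate.
Group total = 181 + 260.82 = 441.82.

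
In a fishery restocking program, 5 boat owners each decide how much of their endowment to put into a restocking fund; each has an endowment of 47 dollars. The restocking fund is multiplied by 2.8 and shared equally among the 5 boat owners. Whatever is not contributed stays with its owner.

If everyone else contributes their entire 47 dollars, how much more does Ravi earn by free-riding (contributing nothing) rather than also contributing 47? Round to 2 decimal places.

Switching from a contribution of 47 to 0 lets Ravi keep an extra 47 dollars, but lowers the restocking fund by 47, which costs Ravi their own share of that drop: 2.8/5 × 47 = 26.32.
Net gain = 47 − 26.32 = 20.68. The private return per contributed unit (0.5600) is below 1, so free-riding is indeed the best response regardless of what the others do.

20.68 dollars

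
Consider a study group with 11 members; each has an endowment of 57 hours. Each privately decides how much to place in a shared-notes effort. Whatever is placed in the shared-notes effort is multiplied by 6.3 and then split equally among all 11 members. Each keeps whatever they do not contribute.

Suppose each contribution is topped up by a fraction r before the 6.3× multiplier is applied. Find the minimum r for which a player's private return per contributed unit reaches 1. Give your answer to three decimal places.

0.746

With matching at rate r, one contributed unit becomes (1 + r) in the shared-notes effort and returns 6.3 × (1 + r) / 11 to the contributor.
Setting this equal to 1: 1 + r = 11/6.3 = 1.7460.
So the minimum matching rate is r = 1.7460 − 1 = 0.746.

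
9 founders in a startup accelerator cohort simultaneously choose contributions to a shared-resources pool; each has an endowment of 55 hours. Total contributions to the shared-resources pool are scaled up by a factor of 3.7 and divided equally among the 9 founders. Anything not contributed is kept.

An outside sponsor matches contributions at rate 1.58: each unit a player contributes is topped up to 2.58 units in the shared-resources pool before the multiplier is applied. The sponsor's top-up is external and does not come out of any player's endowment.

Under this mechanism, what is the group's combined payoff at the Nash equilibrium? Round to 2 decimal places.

With the mechanism, a contributed unit returns 3.7 × 2.58 / 9 = 1.0607 per unit of net cost to the contributor — now above 1 — so contributing fully is weakly dominant for every player.
So the Nash equilibrium is full contribution by all 9; the group earns 3.7 × 2.58 × 495 = 4725.27.

4725.27 hours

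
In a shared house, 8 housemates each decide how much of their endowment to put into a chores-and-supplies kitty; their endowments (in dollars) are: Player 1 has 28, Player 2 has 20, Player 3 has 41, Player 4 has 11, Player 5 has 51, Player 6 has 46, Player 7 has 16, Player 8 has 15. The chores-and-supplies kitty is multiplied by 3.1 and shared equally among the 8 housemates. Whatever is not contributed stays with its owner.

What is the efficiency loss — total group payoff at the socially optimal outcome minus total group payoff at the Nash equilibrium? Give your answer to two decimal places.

478.80 dollars

The private return per contributed unit is 3.1/8 = 0.3875 < 1 for every player regardless of endowment, so the Nash equilibrium is zero contribution and the group total is Σ E_j = 28 + 20 + 41 + 11 + 51 + 46 + 16 + 15 = 228.
Each contributed unit returns 3.100 to the group, so the social optimum is full contribution by everyone: group total = 3.100 × 228 = 706.80.
Efficiency loss = (3.100 − 1) × 228 = 478.80.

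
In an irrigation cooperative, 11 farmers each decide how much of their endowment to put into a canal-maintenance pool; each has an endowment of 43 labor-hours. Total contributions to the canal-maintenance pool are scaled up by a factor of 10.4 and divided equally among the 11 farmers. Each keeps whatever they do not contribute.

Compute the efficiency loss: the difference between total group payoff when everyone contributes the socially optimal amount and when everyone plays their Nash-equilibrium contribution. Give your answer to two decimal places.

4446.20 labor-hours

Each contributed unit returns 10.4/11 = 0.9455 to its contributor — below 1 — so contributing 0 is dominant for every player. At the Nash equilibrium everyone keeps their 43, and the group total is 11 × 43 = 473.
Each contributed unit returns 10.400 to the group as a whole (0.9455 to each of 11 players), which exceeds 1, so the social optimum is full contribution: group total = 10.400 × 473 = 4919.20.
Efficiency loss = 4919.20 − 473 = 4446.20.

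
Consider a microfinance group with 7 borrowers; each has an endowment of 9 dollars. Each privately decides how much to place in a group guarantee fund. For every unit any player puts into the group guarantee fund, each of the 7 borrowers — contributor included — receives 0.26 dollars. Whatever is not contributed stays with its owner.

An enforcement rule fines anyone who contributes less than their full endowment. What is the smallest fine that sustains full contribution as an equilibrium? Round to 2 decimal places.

6.66 dollars

Given the others contribute fully, the best deviation is to contribute 0 (any partial contribution still incurs the fine and gives up units whose private return 0.26 is below 1).
Deviating from 9 to 0 saves 9 dollars but forfeits the deviator's share of the drop in the group guarantee fund: 0.26 × 9 = 2.34.
So the deviation gain is 9 − 2.34 = 6.66, and the fine must be at least 6.66 dollars to wipe it out.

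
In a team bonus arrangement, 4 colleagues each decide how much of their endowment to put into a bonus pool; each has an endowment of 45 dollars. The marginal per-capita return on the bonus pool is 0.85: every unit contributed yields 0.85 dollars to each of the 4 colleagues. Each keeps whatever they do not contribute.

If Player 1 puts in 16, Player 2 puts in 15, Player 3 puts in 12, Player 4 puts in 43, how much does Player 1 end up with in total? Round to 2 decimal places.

Total contributed: 16 + 15 + 12 + 43 = 86.
Each receives 0.85 × 86 = 73.10 from the bonus pool.
Player 1 keeps 45 − 16 = 29, so Player 1's payoff is 29 + 73.10 = 102.10.

102.10 dollars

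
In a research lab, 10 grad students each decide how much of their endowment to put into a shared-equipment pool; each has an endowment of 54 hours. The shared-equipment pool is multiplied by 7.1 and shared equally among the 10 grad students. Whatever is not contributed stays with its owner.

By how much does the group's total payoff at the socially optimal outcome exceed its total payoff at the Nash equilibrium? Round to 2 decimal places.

Each contributed unit returns 7.1/10 = 0.7100 to its contributor — below 1 — so contributing 0 is dominant for every player. At the Nash equilibrium everyone keeps their 54, and the group total is 10 × 54 = 540.
Each contributed unit returns 7.100 to the group as a whole (0.7100 to each of 10 players), which exceeds 1, so the social optimum is full contribution: group total = 7.100 × 540 = 3834.00.
Efficiency loss = 3834.00 − 540 = 3294.00.

3294.00 hours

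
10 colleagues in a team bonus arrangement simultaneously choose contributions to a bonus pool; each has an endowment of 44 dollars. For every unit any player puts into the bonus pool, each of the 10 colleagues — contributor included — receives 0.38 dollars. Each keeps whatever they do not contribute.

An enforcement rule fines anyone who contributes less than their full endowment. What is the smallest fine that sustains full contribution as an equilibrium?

27.28 dollars

Given the others contribute fully, the best deviation is to contribute 0 (any partial contribution still incurs the fine and gives up units whose private return 0.38 is below 1).
Deviating from 44 to 0 saves 44 dollars but forfeits the deviator's share of the drop in the bonus pool: 0.38 × 44 = 16.72.
So the deviation gain is 44 − 16.72 = 27.28, and the fine must be at least 27.28 dollars to wipe it out.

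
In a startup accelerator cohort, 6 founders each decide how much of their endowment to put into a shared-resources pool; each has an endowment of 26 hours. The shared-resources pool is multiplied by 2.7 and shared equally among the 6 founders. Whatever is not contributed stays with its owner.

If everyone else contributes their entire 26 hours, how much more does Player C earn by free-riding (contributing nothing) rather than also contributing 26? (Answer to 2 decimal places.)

14.30 hours

Switching from a contribution of 26 to 0 lets Player C keep an extra 26 hours, but lowers the shared-resources pool by 26, which costs Player C their own share of that drop: 2.7/6 × 26 = 11.70.
Net gain = 26 − 11.70 = 14.30. The private return per contributed unit (0.4500) is below 1, so free-riding is indeed the best response regardless of what the others do.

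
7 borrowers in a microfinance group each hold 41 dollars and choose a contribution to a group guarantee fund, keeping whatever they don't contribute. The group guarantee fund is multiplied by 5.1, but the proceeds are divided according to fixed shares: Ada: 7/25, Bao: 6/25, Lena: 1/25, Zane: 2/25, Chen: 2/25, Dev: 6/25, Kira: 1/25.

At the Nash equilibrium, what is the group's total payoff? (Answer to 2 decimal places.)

A player with share s gets back 5.1·s per unit contributed, so full contribution is dominant for anyone with s > 1/5.1 = 0.1961 and zero contribution is dominant for anyone below.
The shares above 0.1961 belong to Ada, Bao and Dev, contributing 41 each; the remaining 4 contribute 0. Total contributed: 123.
The group guarantee fund pays out 5.1 × 123 = 627.30 in total (split across the unequal shares, but the aggregate is all that matters for the group sum).
The 4 free-riders keep 41 each, adding 164. Group total = 164 + 627.30 = 791.30.

791.30 dollars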